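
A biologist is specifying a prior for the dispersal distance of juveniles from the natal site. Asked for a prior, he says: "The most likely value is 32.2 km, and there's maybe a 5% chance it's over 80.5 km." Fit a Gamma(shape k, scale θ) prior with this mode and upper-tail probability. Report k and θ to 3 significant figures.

k ≈ 4.23, θ ≈ 9.96

Gamma(k,θ) with k>1 has mode (k−1)θ, so θ = 32.2/(k−1).
Need P(X < 80.5) = 0.95 with θ tied to k this way. Start at k = 2, θ = 32.2: P(X<80.5) ≈ 0.713.
Too low — raise k to concentrate. Iterating converges to k ≈ 4.23.
Then θ = 32.2/(4.23−1) ≈ 9.96.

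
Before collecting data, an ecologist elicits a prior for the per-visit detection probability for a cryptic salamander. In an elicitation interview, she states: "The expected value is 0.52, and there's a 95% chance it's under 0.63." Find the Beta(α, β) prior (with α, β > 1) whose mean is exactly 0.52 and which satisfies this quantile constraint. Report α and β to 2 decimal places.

α ≈ 28.35, β ≈ 26.17

With mean 0.52 fixed, write α = 0.52s, β = 0.48s where s = α+β.
Need P(θ < 0.63) = 0.95 under Beta(0.52s, 0.48s). Normal approximation: (q−m)/√(m(1−m)/s) ≈ z_{0.95} = 1.64, so s ≈ 0.52·0.48·(1.64)²/(0.63−0.52)² = 55.8.
At s = 55.8: P(θ<0.63) ≈ 0.952. Adjusting to match 0.95 gives s ≈ 54.52.
So α = 0.52·54.52 ≈ 28.35, β = 0.48·54.52 ≈ 26.17.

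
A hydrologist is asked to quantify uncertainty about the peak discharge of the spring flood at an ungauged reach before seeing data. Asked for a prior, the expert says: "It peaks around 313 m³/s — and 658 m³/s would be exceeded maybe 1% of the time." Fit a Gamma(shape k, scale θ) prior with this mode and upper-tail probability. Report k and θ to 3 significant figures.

k ≈ 9.81, θ ≈ 35.5

Gamma(k,θ) with k>1 has mode (k−1)θ, so θ = 313/(k−1).
Need P(X < 658) = 0.99 with θ tied to k this way. Start at k = 2, θ = 313: P(X<658) ≈ 0.621.
Too low — raise k to concentrate. Iterating converges to k ≈ 9.81.
Then θ = 313/(9.81−1) ≈ 35.5.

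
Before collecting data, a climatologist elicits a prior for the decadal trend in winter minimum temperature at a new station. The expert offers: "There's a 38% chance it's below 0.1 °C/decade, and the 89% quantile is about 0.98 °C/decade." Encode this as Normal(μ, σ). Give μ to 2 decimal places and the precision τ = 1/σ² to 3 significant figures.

For Normal(μ,σ), the p-quantile is μ + z_p·σ. Here z_{0.38} = -0.3055, z_{0.89} = 1.227.
So 0.1 = μ − 0.3055σ and 0.98 = μ + 1.227σ.
Subtracting: σ = (0.98 − 0.1)/(1.227 − (-0.3055)) = 0.57.
Then μ = 0.1 − (-0.3055)·0.57 = 0.28.
Precision τ = 1/σ² = 1/0.5744² = 3.03.

μ = 0.28, τ = 3.03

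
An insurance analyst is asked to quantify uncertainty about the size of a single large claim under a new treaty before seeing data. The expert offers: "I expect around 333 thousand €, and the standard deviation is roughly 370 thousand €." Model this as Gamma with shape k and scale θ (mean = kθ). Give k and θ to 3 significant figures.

k ≈ 0.81, θ ≈ 411

For Gamma(k, scale θ): mean = kθ, variance = kθ², so CV = 1/√k.
CV = SD/mean = 370/333 = 1.111, hence k = 1/CV² = 0.81.
Then θ = mean/k = 333/0.81 = 411.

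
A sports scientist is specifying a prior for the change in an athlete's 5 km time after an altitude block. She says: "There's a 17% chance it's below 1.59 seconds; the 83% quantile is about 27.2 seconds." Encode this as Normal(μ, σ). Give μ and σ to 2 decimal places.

For Normal(μ,σ), the p-quantile is μ + z_p·σ. Here z_{0.17} = -0.9542, z_{0.83} = 0.9542.
So 1.59 = μ − 0.9542σ and 27.2 = μ + 0.9542σ.
Subtracting: σ = (27.2 − 1.59)/(0.9542 − (-0.9542)) = 13.42.
Then μ = 1.59 − (-0.9542)·13.42 = 14.39.

μ = 14.39, σ = 13.42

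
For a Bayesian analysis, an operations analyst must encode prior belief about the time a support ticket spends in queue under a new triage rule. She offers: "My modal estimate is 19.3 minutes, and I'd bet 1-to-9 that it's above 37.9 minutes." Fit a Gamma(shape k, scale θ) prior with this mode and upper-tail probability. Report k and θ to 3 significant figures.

k ≈ 5.21, θ ≈ 4.59

Gamma(k,θ) with k>1 has mode (k−1)θ, so θ = 19.3/(k−1).
Need P(X < 37.9) = 0.9 with θ tied to k this way. Start at k = 2, θ = 19.3: P(X<37.9) ≈ 0.584.
Too low — raise k to concentrate. Iterating converges to k ≈ 5.21.
Then θ = 19.3/(5.21−1) ≈ 4.59.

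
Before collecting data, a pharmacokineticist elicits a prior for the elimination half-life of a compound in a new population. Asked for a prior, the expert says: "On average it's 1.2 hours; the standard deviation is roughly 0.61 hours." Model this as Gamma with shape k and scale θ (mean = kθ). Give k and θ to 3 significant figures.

For Gamma(k, scale θ): mean = kθ, variance = kθ², so CV = 1/√k.
CV = SD/mean = 0.61/1.2 = 0.5083, hence k = 1/CV² = 3.87.
Then θ = mean/k = 1.2/3.87 = 0.31.

k ≈ 3.87, θ ≈ 0.31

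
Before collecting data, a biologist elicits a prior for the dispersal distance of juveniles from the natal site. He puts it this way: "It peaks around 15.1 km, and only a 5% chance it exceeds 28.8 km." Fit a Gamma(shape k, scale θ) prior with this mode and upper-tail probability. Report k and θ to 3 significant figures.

k ≈ 7.67, θ ≈ 2.27

Gamma(k,θ) with k>1 has mode (k−1)θ, so θ = 15.1/(k−1).
Need P(X < 28.8) = 0.95 with θ tied to k this way. Start at k = 2, θ = 15.1: P(X<28.8) ≈ 0.568.
Too low — raise k to concentrate. Iterating converges to k ≈ 7.67.
Then θ = 15.1/(7.67−1) ≈ 2.27.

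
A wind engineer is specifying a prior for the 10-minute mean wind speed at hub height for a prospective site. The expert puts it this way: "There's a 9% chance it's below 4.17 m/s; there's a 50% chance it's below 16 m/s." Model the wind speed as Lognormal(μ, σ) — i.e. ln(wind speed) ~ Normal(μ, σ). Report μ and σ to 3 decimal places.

μ ≈ 2.773, σ ≈ 1.003

If T ~ Lognormal(μ,σ) then ln T ~ Normal(μ,σ), so the p-quantile of ln T is μ + z_p·σ.
ln(4.17) = 1.428 and ln(16) = 2.773; z_{0.09} = -1.341, z_{0.5} = 0.
σ = (2.773 − 1.428)/(0 − (-1.341)) = 1.003.
μ = 1.428 − (-1.341)·1.003 = 2.773.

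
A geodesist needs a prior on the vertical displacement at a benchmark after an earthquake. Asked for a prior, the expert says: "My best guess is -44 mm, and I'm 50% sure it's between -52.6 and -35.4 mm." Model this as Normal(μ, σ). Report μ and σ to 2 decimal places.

μ = -44.00, σ = 12.75

A symmetric 50% interval runs μ ± z·σ with z = 0.6745.
Half-width = 8.6, so σ = 8.6/0.6745 = 12.75.
μ is the stated best guess, -44.00.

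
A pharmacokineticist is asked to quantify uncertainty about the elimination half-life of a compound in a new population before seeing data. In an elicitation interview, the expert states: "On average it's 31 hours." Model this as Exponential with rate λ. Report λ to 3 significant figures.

λ ≈ 0.0323

Exponential mean = 1/λ, so λ = 1/31.0 = 0.0323.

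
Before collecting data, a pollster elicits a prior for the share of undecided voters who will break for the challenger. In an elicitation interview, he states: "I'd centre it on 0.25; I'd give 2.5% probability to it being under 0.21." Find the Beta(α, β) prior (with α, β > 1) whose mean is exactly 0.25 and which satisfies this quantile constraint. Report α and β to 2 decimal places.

With mean 0.25 fixed, write α = 0.25s, β = 0.75s where s = α+β.
Need P(θ < 0.21) = 0.025 under Beta(0.25s, 0.75s). Normal approximation: (q−m)/√(m(1−m)/s) ≈ z_{0.025} = -1.96, so s ≈ 0.25·0.75·(-1.96)²/(0.21−0.25)² = 450.2.
At s = 450.2: P(θ<0.21) ≈ 0.022. Adjusting to match 0.025 gives s ≈ 424.41.
So α = 0.25·424.41 ≈ 106.10, β = 0.75·424.41 ≈ 318.31.

α ≈ 106.10, β ≈ 318.31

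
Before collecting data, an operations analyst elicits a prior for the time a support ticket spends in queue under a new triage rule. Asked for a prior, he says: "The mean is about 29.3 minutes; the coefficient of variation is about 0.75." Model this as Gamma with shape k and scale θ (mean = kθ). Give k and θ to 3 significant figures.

For Gamma(k, scale θ): mean = kθ, variance = kθ², so CV = 1/√k.
CV = 0.75, hence k = 1/CV² = 1.78.
Then θ = mean/k = 29.3/1.78 = 16.5.

k ≈ 1.78, θ ≈ 16.5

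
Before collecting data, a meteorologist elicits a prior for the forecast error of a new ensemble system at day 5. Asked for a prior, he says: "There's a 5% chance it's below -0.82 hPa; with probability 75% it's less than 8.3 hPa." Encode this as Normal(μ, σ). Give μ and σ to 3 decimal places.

The p-quantile of Normal(μ,σ) is μ + z_p·σ, with z_{0.05} = -1.645 and z_{0.75} = 0.6745.
Eliminate σ: μ = (z₂·x₁ − z₁·x₂)/(z₂ − z₁) = (0.6745·-0.82 − (-1.645)·8.3)/2.319 = 5.648.
Then σ = (x₂ − x₁)/(z₂ − z₁) = (8.3 − -0.82)/2.319 = 3.932.

μ = 5.648, σ = 3.932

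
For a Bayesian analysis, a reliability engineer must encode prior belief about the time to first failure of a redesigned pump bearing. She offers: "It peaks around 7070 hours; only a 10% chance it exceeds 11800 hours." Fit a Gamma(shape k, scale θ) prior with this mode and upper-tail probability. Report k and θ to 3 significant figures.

Gamma(k,θ) with k>1 has mode (k−1)θ, so θ = 7070/(k−1).
Need P(X < 11800) = 0.9 with θ tied to k this way. Start at k = 2, θ = 7070: P(X<11800) ≈ 0.497.
Too low — raise k to concentrate. Iterating converges to k ≈ 8.2.
Then θ = 7070/(8.2−1) ≈ 982.

k ≈ 8.2, θ ≈ 982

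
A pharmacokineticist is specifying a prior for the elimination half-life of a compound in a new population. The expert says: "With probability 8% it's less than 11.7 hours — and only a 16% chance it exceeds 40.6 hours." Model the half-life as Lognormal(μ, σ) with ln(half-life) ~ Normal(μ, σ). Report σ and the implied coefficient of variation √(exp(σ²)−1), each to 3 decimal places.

If T ~ Lognormal(μ,σ) then ln T ~ Normal(μ,σ), so the p-quantile of ln T is μ + z_p·σ.
ln(11.7) = 2.46 and ln(40.6) = 3.704; z_{0.08} = -1.405, z_{0.84} = 0.9945.
σ = (3.704 − 2.46)/(0.9945 − (-1.405)) = 0.519.
μ = 2.46 − (-1.405)·0.519 = 3.188.
CV = √(exp(σ²)−1) = √(exp(0.2689)−1) = 0.555.

σ ≈ 0.519, CV ≈ 0.555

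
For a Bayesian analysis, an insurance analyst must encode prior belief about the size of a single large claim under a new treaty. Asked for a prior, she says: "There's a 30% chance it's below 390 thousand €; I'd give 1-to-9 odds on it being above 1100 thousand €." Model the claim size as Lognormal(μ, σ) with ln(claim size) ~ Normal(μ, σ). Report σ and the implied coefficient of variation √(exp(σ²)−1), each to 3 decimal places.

σ ≈ 0.574, CV ≈ 0.625

If T ~ Lognormal(μ,σ) then ln T ~ Normal(μ,σ), so the p-quantile of ln T is μ + z_p·σ.
ln(390) = 5.966 and ln(1100) = 7.003; z_{0.3} = -0.5244, z_{0.9} = 1.282.
σ = (7.003 − 5.966)/(1.282 − (-0.5244)) = 0.574.
μ = 5.966 − (-0.5244)·0.574 = 6.267.
CV = √(exp(σ²)−1) = √(exp(0.3297)−1) = 0.625.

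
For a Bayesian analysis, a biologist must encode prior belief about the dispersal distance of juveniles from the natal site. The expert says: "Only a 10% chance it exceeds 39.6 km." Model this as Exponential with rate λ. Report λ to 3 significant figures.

P(T > 39.6) = e^(−λ·39.6) = 0.1, so λ = −ln(0.1)/39.6 = 0.0581.

λ ≈ 0.0581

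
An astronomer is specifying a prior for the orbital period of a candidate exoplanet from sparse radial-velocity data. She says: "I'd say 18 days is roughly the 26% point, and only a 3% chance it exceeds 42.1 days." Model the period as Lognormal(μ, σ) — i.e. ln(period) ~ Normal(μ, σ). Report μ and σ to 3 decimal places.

μ ≈ 3.107, σ ≈ 0.337

If T ~ Lognormal(μ,σ) then ln T ~ Normal(μ,σ), so the p-quantile of ln T is μ + z_p·σ.
ln(18) = 2.89 and ln(42.1) = 3.74; z_{0.26} = -0.6433, z_{0.97} = 1.881.
σ = (3.74 − 2.89)/(1.881 − (-0.6433)) = 0.337.
μ = 2.89 − (-0.6433)·0.337 = 3.107.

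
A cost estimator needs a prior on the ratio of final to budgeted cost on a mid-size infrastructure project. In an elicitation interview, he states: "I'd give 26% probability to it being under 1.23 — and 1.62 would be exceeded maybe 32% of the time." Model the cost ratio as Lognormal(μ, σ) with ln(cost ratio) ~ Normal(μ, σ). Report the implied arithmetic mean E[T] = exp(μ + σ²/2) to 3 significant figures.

If T ~ Lognormal(μ,σ) then ln T ~ Normal(μ,σ), so the p-quantile of ln T is μ + z_p·σ.
ln(1.23) = 0.207 and ln(1.62) = 0.4824; z_{0.26} = -0.6433, z_{0.68} = 0.4677.
σ = (0.4824 − 0.207)/(0.4677 − (-0.6433)) = 0.248.
μ = 0.207 − (-0.6433)·0.248 = 0.366.
E[T] = exp(μ + σ²/2) = exp(0.366 + 0.0307) = 1.49.

E[T] ≈ 1.49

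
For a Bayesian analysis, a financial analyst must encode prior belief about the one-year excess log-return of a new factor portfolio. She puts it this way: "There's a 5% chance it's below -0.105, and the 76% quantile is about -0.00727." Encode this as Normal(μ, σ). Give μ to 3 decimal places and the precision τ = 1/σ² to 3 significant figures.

μ = -0.037, τ = 579

The p-quantile of Normal(μ,σ) is μ + z_p·σ, with z_{0.05} = -1.645 and z_{0.76} = 0.7063.
Eliminate σ: μ = (z₂·x₁ − z₁·x₂)/(z₂ − z₁) = (0.7063·-0.105 − (-1.645)·-0.00727)/2.351 = -0.037.
Then σ = (x₂ − x₁)/(z₂ − z₁) = (-0.00727 − -0.105)/2.351 = 0.042.
Precision τ = 1/σ² = 1/0.04157² = 579.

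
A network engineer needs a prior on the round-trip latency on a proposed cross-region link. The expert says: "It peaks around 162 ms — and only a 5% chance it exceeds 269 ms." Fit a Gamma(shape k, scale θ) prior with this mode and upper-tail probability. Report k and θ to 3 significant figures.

Gamma(k,θ) with k>1 has mode (k−1)θ, so θ = 162/(k−1).
Need P(X < 269) = 0.95 with θ tied to k this way. Start at k = 2, θ = 162: P(X<269) ≈ 0.494.
Too low — raise k to concentrate. Iterating converges to k ≈ 11.9.
Then θ = 162/(11.9−1) ≈ 14.9.

k ≈ 11.9, θ ≈ 14.9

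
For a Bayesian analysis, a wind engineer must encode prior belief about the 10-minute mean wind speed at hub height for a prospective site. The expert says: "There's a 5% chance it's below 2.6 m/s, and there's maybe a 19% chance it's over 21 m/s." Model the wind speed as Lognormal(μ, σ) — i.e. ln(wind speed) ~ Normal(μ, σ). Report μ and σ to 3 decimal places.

μ ≈ 2.318, σ ≈ 0.828

If T ~ Lognormal(μ,σ) then ln T ~ Normal(μ,σ), so the p-quantile of ln T is μ + z_p·σ.
ln(2.6) = 0.9555 and ln(21) = 3.045; z_{0.05} = -1.645, z_{0.81} = 0.8779.
σ = (3.045 − 0.9555)/(0.8779 − (-1.645)) = 0.828.
μ = 0.9555 − (-1.645)·0.828 = 2.318.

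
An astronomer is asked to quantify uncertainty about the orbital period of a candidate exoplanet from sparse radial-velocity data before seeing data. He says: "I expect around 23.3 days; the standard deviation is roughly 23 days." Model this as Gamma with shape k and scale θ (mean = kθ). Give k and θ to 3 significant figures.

k ≈ 1.03, θ ≈ 22.7

For Gamma(k, scale θ): mean = kθ, variance = kθ², so CV = 1/√k.
CV = SD/mean = 23/23.3 = 0.9871, hence k = 1/CV² = 1.03.
Then θ = mean/k = 23.3/1.03 = 22.7.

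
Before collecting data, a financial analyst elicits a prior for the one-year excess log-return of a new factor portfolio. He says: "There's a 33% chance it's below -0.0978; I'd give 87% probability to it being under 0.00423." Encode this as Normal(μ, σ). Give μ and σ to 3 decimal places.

For Normal(μ,σ), the p-quantile is μ + z_p·σ. Here z_{0.33} = -0.4399, z_{0.87} = 1.126.
So -0.0978 = μ − 0.4399σ and 0.00423 = μ + 1.126σ.
Subtracting: σ = (0.00423 − -0.0978)/(1.126 − (-0.4399)) = 0.065.
Then μ = -0.0978 − (-0.4399)·0.065 = -0.069.

μ = -0.069, σ = 0.065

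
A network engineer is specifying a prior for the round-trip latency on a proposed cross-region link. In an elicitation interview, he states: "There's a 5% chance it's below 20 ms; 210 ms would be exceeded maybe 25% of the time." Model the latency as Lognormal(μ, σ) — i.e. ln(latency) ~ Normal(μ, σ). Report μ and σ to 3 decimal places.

μ ≈ 4.663, σ ≈ 1.014

If T ~ Lognormal(μ,σ) then ln T ~ Normal(μ,σ), so the p-quantile of ln T is μ + z_p·σ.
ln(20) = 2.996 and ln(210) = 5.347; z_{0.05} = -1.645, z_{0.75} = 0.6745.
σ = (5.347 − 2.996)/(0.6745 − (-1.645)) = 1.014.
μ = 2.996 − (-1.645)·1.014 = 4.663.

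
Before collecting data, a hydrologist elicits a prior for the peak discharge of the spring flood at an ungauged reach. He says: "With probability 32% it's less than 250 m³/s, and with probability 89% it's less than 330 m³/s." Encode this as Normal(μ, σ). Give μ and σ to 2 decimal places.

μ = 272.08, σ = 47.22

The p-quantile of Normal(μ,σ) is μ + z_p·σ, with z_{0.32} = -0.4677 and z_{0.89} = 1.227.
Eliminate σ: μ = (z₂·x₁ − z₁·x₂)/(z₂ − z₁) = (1.227·250 − (-0.4677)·330)/1.694 = 272.08.
Then σ = (x₂ − x₁)/(z₂ − z₁) = (330 − 250)/1.694 = 47.22.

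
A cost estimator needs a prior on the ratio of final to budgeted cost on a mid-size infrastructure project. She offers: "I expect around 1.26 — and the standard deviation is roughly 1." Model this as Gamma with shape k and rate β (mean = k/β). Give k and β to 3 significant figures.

For Gamma(k, rate β): mean = k/β, variance = k/β², so CV = 1/√k.
CV = SD/mean = 1/1.26 = 0.7937, hence k = 1/CV² = 1.59.
Then β = k/mean = 1.59/1.26 = 1.26.

k ≈ 1.59, β ≈ 1.26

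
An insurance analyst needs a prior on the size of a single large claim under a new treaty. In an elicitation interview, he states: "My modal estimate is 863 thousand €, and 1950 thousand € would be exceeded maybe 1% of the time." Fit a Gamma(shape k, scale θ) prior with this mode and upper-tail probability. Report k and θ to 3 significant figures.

Gamma(k,θ) with k>1 has mode (k−1)θ, so θ = 863/(k−1).
Need P(X < 1950) = 0.99 with θ tied to k this way. Start at k = 2, θ = 863: P(X<1950) ≈ 0.660.
Too low — raise k to concentrate. Iterating converges to k ≈ 8.22.
Then θ = 863/(8.22−1) ≈ 120.

k ≈ 8.22, θ ≈ 120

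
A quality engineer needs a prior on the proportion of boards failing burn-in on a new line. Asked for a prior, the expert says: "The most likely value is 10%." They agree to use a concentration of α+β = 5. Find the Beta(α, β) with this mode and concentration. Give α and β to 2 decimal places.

α = 1.30, β = 3.70

For α,β > 1 the Beta mode is (α−1)/(α+β−2). With α+β = 5, the mode is (α−1)/3.
Set (α−1)/3 = 0.1 → α = 1 + 0.1·3 = 1.30.
β = 5 − α = 3.70.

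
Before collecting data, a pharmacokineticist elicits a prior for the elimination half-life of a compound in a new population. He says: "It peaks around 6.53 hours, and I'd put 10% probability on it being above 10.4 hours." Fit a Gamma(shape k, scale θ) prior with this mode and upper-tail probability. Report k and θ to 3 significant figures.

k ≈ 9.67, θ ≈ 0.753

Gamma(k,θ) with k>1 has mode (k−1)θ, so θ = 6.53/(k−1).
Need P(X < 10.4) = 0.9 with θ tied to k this way. Start at k = 2, θ = 6.53: P(X<10.4) ≈ 0.473.
Too low — raise k to concentrate. Iterating converges to k ≈ 9.67.
Then θ = 6.53/(9.67−1) ≈ 0.753.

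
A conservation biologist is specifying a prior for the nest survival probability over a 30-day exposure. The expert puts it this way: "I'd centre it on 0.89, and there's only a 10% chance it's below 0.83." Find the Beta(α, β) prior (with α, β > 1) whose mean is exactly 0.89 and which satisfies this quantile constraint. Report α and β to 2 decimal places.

With mean 0.89 fixed, write α = 0.89s, β = 0.11s where s = α+β.
Need P(θ < 0.83) = 0.1 under Beta(0.89s, 0.11s). Normal approximation: (q−m)/√(m(1−m)/s) ≈ z_{0.1} = -1.28, so s ≈ 0.89·0.11·(-1.28)²/(0.83−0.89)² = 44.7.
At s = 44.7: P(θ<0.83) ≈ 0.107. Adjusting to match 0.1 gives s ≈ 48.21.
So α = 0.89·48.21 ≈ 42.91, β = 0.11·48.21 ≈ 5.30.

α ≈ 42.91, β ≈ 5.30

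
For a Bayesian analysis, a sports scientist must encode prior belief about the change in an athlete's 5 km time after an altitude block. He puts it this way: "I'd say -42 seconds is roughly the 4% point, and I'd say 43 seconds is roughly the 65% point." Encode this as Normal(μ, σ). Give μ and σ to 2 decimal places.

For Normal(μ,σ), the p-quantile is μ + z_p·σ. Here z_{0.04} = -1.751, z_{0.65} = 0.3853.
So -42 = μ − 1.751σ and 43 = μ + 0.3853σ.
Subtracting: σ = (43 − -42)/(0.3853 − (-1.751)) = 39.79.
Then μ = -42 − (-1.751)·39.79 = 27.67.

μ = 27.67, σ = 39.79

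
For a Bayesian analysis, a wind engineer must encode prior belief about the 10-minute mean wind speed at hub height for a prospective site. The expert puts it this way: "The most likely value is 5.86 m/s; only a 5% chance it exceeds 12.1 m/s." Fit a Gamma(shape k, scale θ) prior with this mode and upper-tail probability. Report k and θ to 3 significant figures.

k ≈ 6.26, θ ≈ 1.11

Gamma(k,θ) with k>1 has mode (k−1)θ, so θ = 5.86/(k−1).
Need P(X < 12.1) = 0.95 with θ tied to k this way. Start at k = 2, θ = 5.86: P(X<12.1) ≈ 0.611.
Too low — raise k to concentrate. Iterating converges to k ≈ 6.26.
Then θ = 5.86/(6.26−1) ≈ 1.11.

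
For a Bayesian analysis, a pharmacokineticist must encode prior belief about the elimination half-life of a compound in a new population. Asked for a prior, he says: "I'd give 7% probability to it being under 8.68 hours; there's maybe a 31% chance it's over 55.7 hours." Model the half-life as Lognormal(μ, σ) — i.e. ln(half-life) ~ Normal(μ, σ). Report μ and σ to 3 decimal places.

μ ≈ 3.552, σ ≈ 0.943

If T ~ Lognormal(μ,σ) then ln T ~ Normal(μ,σ), so the p-quantile of ln T is μ + z_p·σ.
ln(8.68) = 2.161 and ln(55.7) = 4.02; z_{0.07} = -1.476, z_{0.69} = 0.4959.
σ = (4.02 − 2.161)/(0.4959 − (-1.476)) = 0.943.
μ = 2.161 − (-1.476)·0.943 = 3.552.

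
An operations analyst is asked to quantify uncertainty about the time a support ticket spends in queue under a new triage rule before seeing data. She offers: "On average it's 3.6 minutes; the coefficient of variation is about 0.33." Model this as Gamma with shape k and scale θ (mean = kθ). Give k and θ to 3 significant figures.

For Gamma(k, scale θ): mean = kθ, variance = kθ², so CV = 1/√k.
CV = 0.33, hence k = 1/CV² = 9.18.
Then θ = mean/k = 3.6/9.18 = 0.392.

k ≈ 9.18, θ ≈ 0.392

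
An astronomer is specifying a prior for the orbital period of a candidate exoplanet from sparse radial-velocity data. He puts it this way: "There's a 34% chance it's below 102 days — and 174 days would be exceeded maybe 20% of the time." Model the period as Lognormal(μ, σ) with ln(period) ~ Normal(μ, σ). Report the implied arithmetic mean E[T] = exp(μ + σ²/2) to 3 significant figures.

If T ~ Lognormal(μ,σ) then ln T ~ Normal(μ,σ), so the p-quantile of ln T is μ + z_p·σ.
ln(102) = 4.625 and ln(174) = 5.159; z_{0.34} = -0.4125, z_{0.8} = 0.8416.
σ = (5.159 − 4.625)/(0.8416 − (-0.4125)) = 0.426.
μ = 4.625 − (-0.4125)·0.426 = 4.801.
E[T] = exp(μ + σ²/2) = exp(4.801 + 0.0907) = 133 days.

E[T] ≈ 133 days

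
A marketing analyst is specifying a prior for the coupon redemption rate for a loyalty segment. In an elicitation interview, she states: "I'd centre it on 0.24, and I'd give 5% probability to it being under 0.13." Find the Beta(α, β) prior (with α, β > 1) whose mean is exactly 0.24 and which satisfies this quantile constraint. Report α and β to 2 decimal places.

α ≈ 8.08, β ≈ 25.59

With mean 0.24 fixed, write α = 0.24s, β = 0.76s where s = α+β.
Need P(θ < 0.13) = 0.05 under Beta(0.24s, 0.76s). Normal approximation: (q−m)/√(m(1−m)/s) ≈ z_{0.05} = -1.64, so s ≈ 0.24·0.76·(-1.64)²/(0.13−0.24)² = 40.8.
At s = 40.8: P(θ<0.13) ≈ 0.034. Adjusting to match 0.05 gives s ≈ 33.67.
So α = 0.24·33.67 ≈ 8.08, β = 0.76·33.67 ≈ 25.59.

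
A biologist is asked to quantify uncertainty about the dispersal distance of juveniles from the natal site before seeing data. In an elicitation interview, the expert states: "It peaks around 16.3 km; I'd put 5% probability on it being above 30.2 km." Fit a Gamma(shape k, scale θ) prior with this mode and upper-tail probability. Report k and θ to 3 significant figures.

Gamma(k,θ) with k>1 has mode (k−1)θ, so θ = 16.3/(k−1).
Need P(X < 30.2) = 0.95 with θ tied to k this way. Start at k = 2, θ = 16.3: P(X<30.2) ≈ 0.553.
Too low — raise k to concentrate. Iterating converges to k ≈ 8.32.
Then θ = 16.3/(8.32−1) ≈ 2.23.

k ≈ 8.32, θ ≈ 2.23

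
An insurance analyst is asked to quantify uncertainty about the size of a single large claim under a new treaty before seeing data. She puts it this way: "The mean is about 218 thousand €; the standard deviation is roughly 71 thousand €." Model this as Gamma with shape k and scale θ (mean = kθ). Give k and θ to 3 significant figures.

k ≈ 9.43, θ ≈ 23.1

For Gamma(k, scale θ): mean = kθ, variance = kθ², so CV = 1/√k.
CV = SD/mean = 71/218 = 0.3257, hence k = 1/CV² = 9.43.
Then θ = mean/k = 218/9.43 = 23.1.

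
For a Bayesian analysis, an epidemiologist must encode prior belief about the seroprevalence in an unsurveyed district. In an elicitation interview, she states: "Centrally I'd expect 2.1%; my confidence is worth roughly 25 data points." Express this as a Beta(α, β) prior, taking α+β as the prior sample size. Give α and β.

Under the effective-sample-size interpretation, Beta(α, β) has prior mean α/(α+β) and prior sample size α+β.
So α+β = 25 and α/(α+β) = 0.021, giving α = 0.021·25 = 0.525 and β = 25 − 0.525 = 24.475.

α = 0.525, β = 24.475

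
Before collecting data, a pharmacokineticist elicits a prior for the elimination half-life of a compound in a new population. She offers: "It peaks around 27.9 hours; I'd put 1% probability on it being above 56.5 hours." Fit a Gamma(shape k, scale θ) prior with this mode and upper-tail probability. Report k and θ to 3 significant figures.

k ≈ 10.8, θ ≈ 2.83

Gamma(k,θ) with k>1 has mode (k−1)θ, so θ = 27.9/(k−1).
Need P(X < 56.5) = 0.99 with θ tied to k this way. Start at k = 2, θ = 27.9: P(X<56.5) ≈ 0.601.
Too low — raise k to concentrate. Iterating converges to k ≈ 10.8.
Then θ = 27.9/(10.8−1) ≈ 2.83.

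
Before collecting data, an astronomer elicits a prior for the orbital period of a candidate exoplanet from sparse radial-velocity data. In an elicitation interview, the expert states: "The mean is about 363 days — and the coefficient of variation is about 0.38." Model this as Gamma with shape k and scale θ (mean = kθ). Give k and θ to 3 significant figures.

For Gamma(k, scale θ): mean = kθ, variance = kθ², so CV = 1/√k.
CV = 0.38, hence k = 1/CV² = 6.93.
Then θ = mean/k = 363/6.93 = 52.4.

k ≈ 6.93, θ ≈ 52.4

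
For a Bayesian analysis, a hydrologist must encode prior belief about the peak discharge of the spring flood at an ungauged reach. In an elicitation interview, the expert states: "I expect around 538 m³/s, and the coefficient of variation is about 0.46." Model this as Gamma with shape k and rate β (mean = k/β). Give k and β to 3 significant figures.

For Gamma(k, rate β): mean = k/β, variance = k/β², so CV = 1/√k.
CV = 0.46, hence k = 1/CV² = 4.73.
Then β = k/mean = 4.73/538 = 0.00878.

k ≈ 4.73, β ≈ 0.00878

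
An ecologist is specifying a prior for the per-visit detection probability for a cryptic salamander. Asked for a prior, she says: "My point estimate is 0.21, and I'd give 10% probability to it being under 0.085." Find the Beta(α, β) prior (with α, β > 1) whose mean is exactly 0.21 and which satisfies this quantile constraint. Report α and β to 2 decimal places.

α ≈ 2.94, β ≈ 11.06

With mean 0.21 fixed, write α = 0.21s, β = 0.79s where s = α+β.
Need P(θ < 0.085) = 0.1 under Beta(0.21s, 0.79s). Normal approximation: (q−m)/√(m(1−m)/s) ≈ z_{0.1} = -1.28, so s ≈ 0.21·0.79·(-1.28)²/(0.085−0.21)² = 17.4.
At s = 17.4: P(θ<0.085) ≈ 0.072. Adjusting to match 0.1 gives s ≈ 14.00.
So α = 0.21·14.00 ≈ 2.94, β = 0.79·14.00 ≈ 11.06.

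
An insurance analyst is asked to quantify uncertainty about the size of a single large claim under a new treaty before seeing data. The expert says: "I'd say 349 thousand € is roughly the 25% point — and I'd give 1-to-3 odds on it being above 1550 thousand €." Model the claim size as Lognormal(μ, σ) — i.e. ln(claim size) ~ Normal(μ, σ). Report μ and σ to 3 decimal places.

If T ~ Lognormal(μ,σ) then ln T ~ Normal(μ,σ), so the p-quantile of ln T is μ + z_p·σ.
ln(349) = 5.855 and ln(1550) = 7.346; z_{0.25} = -0.6745, z_{0.75} = 0.6745.
σ = (7.346 − 5.855)/(0.6745 − (-0.6745)) = 1.105.
μ = 5.855 − (-0.6745)·1.105 = 6.601.

μ ≈ 6.601, σ ≈ 1.105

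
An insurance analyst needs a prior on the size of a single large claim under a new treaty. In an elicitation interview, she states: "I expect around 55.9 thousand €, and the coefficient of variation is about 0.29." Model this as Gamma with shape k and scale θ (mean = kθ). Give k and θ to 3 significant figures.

For Gamma(k, scale θ): mean = kθ, variance = kθ², so CV = 1/√k.
CV = 0.29, hence k = 1/CV² = 11.9.
Then θ = mean/k = 55.9/11.9 = 4.7.

k ≈ 11.9, θ ≈ 4.7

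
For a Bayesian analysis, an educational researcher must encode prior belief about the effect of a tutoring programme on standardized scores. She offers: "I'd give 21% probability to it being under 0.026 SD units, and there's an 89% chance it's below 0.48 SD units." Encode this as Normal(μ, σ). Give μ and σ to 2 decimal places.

μ = 0.21, σ = 0.22

For Normal(μ,σ), the p-quantile is μ + z_p·σ. Here z_{0.21} = -0.8064, z_{0.89} = 1.227.
So 0.026 = μ − 0.8064σ and 0.48 = μ + 1.227σ.
Subtracting: σ = (0.48 − 0.026)/(1.227 − (-0.8064)) = 0.22.
Then μ = 0.026 − (-0.8064)·0.22 = 0.21.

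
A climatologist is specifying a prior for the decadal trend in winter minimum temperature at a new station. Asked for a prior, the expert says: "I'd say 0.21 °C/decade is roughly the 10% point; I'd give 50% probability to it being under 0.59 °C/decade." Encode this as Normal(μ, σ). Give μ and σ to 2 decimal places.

μ = 0.59, σ = 0.30

The p-quantile of Normal(μ,σ) is μ + z_p·σ, with z_{0.1} = -1.282 and z_{0.5} = 0.
Eliminate σ: μ = (z₂·x₁ − z₁·x₂)/(z₂ − z₁) = (0·0.21 − (-1.282)·0.59)/1.282 = 0.59.
Then σ = (x₂ − x₁)/(z₂ − z₁) = (0.59 − 0.21)/1.282 = 0.30.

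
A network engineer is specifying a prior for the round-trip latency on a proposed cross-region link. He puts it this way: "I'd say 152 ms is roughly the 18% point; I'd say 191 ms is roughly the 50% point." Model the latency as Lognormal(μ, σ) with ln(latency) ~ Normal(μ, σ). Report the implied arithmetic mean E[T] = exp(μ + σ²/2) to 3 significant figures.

E[T] ≈ 197 ms

If T ~ Lognormal(μ,σ) then ln T ~ Normal(μ,σ), so the p-quantile of ln T is μ + z_p·σ.
ln(152) = 5.024 and ln(191) = 5.252; z_{0.18} = -0.9154, z_{0.5} = 0.
σ = (5.252 − 5.024)/(0 − (-0.9154)) = 0.250.
μ = 5.024 − (-0.9154)·0.250 = 5.252.
E[T] = exp(μ + σ²/2) = exp(5.252 + 0.0311) = 197 ms.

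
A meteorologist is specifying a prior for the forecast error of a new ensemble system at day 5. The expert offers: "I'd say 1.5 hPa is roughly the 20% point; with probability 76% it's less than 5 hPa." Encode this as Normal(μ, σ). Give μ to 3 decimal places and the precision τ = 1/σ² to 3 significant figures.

For Normal(μ,σ), the p-quantile is μ + z_p·σ. Here z_{0.2} = -0.8416, z_{0.76} = 0.7063.
So 1.5 = μ − 0.8416σ and 5 = μ + 0.7063σ.
Subtracting: σ = (5 − 1.5)/(0.7063 − (-0.8416)) = 2.261.
Then μ = 1.5 − (-0.8416)·2.261 = 3.403.
Precision τ = 1/σ² = 1/2.261² = 0.196.

μ = 3.403, τ = 0.196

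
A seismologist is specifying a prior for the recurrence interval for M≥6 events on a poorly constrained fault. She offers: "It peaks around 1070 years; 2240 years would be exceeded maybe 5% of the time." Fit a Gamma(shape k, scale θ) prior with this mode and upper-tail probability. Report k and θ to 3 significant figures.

Gamma(k,θ) with k>1 has mode (k−1)θ, so θ = 1070/(k−1).
Need P(X < 2240) = 0.95 with θ tied to k this way. Start at k = 2, θ = 1070: P(X<2240) ≈ 0.619.
Too low — raise k to concentrate. Iterating converges to k ≈ 6.06.
Then θ = 1070/(6.06−1) ≈ 211.

k ≈ 6.06, θ ≈ 211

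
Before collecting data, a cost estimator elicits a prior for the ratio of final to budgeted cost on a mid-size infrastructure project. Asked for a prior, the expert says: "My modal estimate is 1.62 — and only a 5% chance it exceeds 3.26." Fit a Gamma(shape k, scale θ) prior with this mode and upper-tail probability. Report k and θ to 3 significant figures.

k ≈ 6.67, θ ≈ 0.286

Gamma(k,θ) with k>1 has mode (k−1)θ, so θ = 1.62/(k−1).
Need P(X < 3.26) = 0.95 with θ tied to k this way. Start at k = 2, θ = 1.62: P(X<3.26) ≈ 0.597.
Too low — raise k to concentrate. Iterating converges to k ≈ 6.67.
Then θ = 1.62/(6.67−1) ≈ 0.286.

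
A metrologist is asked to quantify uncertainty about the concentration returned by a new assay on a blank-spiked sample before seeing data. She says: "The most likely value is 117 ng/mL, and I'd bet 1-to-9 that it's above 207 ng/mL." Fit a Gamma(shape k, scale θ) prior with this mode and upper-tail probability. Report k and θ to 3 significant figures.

k ≈ 6.84, θ ≈ 20

Gamma(k,θ) with k>1 has mode (k−1)θ, so θ = 117/(k−1).
Need P(X < 207) = 0.9 with θ tied to k this way. Start at k = 2, θ = 117: P(X<207) ≈ 0.528.
Too low — raise k to concentrate. Iterating converges to k ≈ 6.84.
Then θ = 117/(6.84−1) ≈ 20.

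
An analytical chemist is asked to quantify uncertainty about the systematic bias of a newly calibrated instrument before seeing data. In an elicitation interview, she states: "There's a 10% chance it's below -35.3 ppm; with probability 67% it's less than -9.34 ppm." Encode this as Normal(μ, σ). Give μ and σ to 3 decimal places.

μ = -15.974, σ = 15.080

The p-quantile of Normal(μ,σ) is μ + z_p·σ, with z_{0.1} = -1.282 and z_{0.67} = 0.4399.
Eliminate σ: μ = (z₂·x₁ − z₁·x₂)/(z₂ − z₁) = (0.4399·-35.3 − (-1.282)·-9.34)/1.721 = -15.974.
Then σ = (x₂ − x₁)/(z₂ − z₁) = (-9.34 − -35.3)/1.721 = 15.080.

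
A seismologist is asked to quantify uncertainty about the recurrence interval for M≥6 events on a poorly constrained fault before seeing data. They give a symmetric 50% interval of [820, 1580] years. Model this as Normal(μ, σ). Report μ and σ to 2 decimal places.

μ = 1200.00, σ = 563.39

A symmetric 50% interval runs μ ± z·σ with z = 0.6745.
Half-width = 380, so σ = 380/0.6745 = 563.39.
μ is the interval midpoint, 1200.00.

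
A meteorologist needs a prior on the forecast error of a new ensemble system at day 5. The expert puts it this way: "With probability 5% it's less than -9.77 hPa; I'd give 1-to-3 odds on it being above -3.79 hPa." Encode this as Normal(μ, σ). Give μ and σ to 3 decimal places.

For Normal(μ,σ), the p-quantile is μ + z_p·σ. Here z_{0.05} = -1.645, z_{0.75} = 0.6745.
So -9.77 = μ − 1.645σ and -3.79 = μ + 0.6745σ.
Subtracting: σ = (-3.79 − -9.77)/(0.6745 − (-1.645)) = 2.578.
Then μ = -9.77 − (-1.645)·2.578 = -5.529.

μ = -5.529, σ = 2.578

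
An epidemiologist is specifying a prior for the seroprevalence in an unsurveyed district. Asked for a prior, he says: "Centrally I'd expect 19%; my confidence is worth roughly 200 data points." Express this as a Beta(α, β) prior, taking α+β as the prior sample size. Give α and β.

Under the effective-sample-size interpretation, Beta(α, β) has prior mean α/(α+β) and prior sample size α+β.
So α+β = 200 and α/(α+β) = 0.19, giving α = 0.19·200 = 38 and β = 200 − 38 = 162.

α = 38, β = 162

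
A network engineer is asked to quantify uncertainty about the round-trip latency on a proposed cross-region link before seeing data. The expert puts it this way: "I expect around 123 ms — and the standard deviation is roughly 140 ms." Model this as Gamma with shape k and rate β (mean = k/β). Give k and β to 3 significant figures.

k ≈ 0.772, β ≈ 0.00628

For Gamma(k, rate β): mean = k/β, variance = k/β², so CV = 1/√k.
CV = SD/mean = 140/123 = 1.138, hence k = 1/CV² = 0.772.
Then β = k/mean = 0.772/123 = 0.00628.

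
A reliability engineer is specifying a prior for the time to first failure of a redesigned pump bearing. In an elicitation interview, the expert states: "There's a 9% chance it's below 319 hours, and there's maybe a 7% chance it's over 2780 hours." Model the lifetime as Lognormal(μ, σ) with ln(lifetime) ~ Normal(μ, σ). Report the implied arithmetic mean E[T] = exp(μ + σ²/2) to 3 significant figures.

E[T] ≈ 1200 hours

If T ~ Lognormal(μ,σ) then ln T ~ Normal(μ,σ), so the p-quantile of ln T is μ + z_p·σ.
ln(319) = 5.765 and ln(2780) = 7.93; z_{0.09} = -1.341, z_{0.93} = 1.476.
σ = (7.93 − 5.765)/(1.476 − (-1.341)) = 0.769.
μ = 5.765 − (-1.341)·0.769 = 6.796.
E[T] = exp(μ + σ²/2) = exp(6.796 + 0.2954) = 1200 hours.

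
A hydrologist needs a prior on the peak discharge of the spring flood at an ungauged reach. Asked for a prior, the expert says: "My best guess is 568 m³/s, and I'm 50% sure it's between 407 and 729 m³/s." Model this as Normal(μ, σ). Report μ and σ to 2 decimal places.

μ = 568.00, σ = 238.70

A symmetric 50% interval runs μ ± z·σ with z = 0.6745.
Half-width = 161, so σ = 161/0.6745 = 238.70.
μ is the stated best guess, 568.00.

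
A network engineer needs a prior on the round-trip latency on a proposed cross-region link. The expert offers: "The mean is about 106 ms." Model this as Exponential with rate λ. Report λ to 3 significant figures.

Exponential mean = 1/λ, so λ = 1/106.0 = 0.00943.

λ ≈ 0.00943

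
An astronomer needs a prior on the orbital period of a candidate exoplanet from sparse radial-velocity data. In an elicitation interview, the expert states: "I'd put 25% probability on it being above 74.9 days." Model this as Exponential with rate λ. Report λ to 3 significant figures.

P(T > 74.9) = e^(−λ·74.9) = 0.25, so λ = −ln(0.25)/74.9 = 0.0185.

λ ≈ 0.0185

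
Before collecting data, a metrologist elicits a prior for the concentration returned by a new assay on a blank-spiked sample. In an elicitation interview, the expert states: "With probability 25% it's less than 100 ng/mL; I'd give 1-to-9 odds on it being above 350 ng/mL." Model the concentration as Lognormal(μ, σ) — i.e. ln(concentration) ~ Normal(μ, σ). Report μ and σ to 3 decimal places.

If T ~ Lognormal(μ,σ) then ln T ~ Normal(μ,σ), so the p-quantile of ln T is μ + z_p·σ.
ln(100) = 4.605 and ln(350) = 5.858; z_{0.25} = -0.6745, z_{0.9} = 1.282.
σ = (5.858 − 4.605)/(1.282 − (-0.6745)) = 0.640.
μ = 4.605 − (-0.6745)·0.640 = 5.037.

μ ≈ 5.037, σ ≈ 0.640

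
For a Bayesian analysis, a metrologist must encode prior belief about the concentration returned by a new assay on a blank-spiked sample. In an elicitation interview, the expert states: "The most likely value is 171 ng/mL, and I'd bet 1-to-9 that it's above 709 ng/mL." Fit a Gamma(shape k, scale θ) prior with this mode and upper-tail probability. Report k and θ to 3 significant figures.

Gamma(k,θ) with k>1 has mode (k−1)θ, so θ = 171/(k−1).
Need P(X < 709) = 0.9 with θ tied to k this way. Start at k = 2, θ = 171: P(X<709) ≈ 0.919.
Too high — lower k to spread out. Iterating converges to k ≈ 1.9.
Then θ = 171/(1.9−1) ≈ 189.

k ≈ 1.9, θ ≈ 189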